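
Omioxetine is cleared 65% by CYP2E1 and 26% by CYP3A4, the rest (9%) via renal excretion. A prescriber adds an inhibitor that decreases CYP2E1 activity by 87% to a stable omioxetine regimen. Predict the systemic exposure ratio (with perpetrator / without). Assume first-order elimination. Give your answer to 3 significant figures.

The CYP2E1 pathway (65% of clearance) is reduced to 0.13× activity: 0.65 × 0.13 = 0.0845.
CYP3A4 (26%) and the residual 9% are unaffected.
New clearance relative to baseline: 0.0845 + 0.26 + 0.09 = 0.4345.
Since systemic exposure ∝ 1/CL, the ratio is 1 / 0.4345 = 2.30.

2.30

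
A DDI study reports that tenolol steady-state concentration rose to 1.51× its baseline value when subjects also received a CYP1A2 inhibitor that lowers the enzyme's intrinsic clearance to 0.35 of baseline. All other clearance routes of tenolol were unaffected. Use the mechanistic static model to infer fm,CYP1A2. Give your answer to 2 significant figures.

0.52

Call the CYP1A2 fraction fm. After the interaction, CL_new/CL_old = fm × 0.35 + (1 − fm).
Steady-state concentration ratio = 1 / (new CL fraction), so new CL fraction = 1 / 1.51 = 0.6623.
fm × 0.35 + 1 − fm = 0.6623  ⇒  fm × (0.35 − 1) = −0.3377  ⇒  fm = 0.52.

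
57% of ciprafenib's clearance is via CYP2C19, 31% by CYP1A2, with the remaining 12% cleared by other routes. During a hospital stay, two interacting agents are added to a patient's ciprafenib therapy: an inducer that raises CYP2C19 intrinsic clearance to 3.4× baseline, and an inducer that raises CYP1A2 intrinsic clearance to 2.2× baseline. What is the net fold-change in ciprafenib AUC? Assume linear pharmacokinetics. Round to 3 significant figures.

The CYP2C19 pathway (57% of clearance) is boosted to 3.4× activity: 0.57 × 3.4 = 1.938.
The CYP1A2 pathway (31% of clearance) rises to 2.2× activity: 0.31 × 2.2 = 0.682.
The remaining 12% of clearance is unaffected.
Relative clearance = 1.938 + 0.682 + 0.12 = 2.74.
AUC ∝ 1/CL: fold-change = 1 / 2.74 = 0.365.

0.365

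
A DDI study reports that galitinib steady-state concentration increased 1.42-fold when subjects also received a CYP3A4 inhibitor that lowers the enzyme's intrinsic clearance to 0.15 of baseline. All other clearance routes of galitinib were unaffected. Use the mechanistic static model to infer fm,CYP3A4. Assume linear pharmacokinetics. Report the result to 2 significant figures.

CL'/CL = 1 / 1.42 = 0.7042
0.15·fm + (1 − fm) = 0.7042
fm = (0.7042 − 1) / (0.15 − 1) = 0.35

0.35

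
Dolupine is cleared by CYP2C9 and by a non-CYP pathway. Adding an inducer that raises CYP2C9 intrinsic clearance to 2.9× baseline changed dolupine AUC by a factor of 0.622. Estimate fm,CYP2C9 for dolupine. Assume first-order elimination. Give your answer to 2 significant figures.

Let fm be the CYP2C9 fraction. New clearance relative to baseline = fm × 2.9 + (1 − fm).
AUC ratio = 1 / (new CL fraction), so new CL fraction = 1 / 0.622 = 1.608.
fm × 2.9 + 1 − fm = 1.608  ⇒  fm × (2.9 − 1) = 0.6077  ⇒  fm = 0.32.

0.32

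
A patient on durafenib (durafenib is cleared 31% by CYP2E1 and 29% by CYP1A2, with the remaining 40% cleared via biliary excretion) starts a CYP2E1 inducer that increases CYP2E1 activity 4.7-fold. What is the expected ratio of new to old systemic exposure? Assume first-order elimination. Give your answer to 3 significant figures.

CYP2E1: 0.31 × 4.7 = 1.457
CYP1A2: 0.29 (unchanged)
Other: 0.4 (unchanged)
Relative clearance = 1.457 + 0.29 + 0.4 = 2.147.
Systemic exposure is inversely proportional to clearance, so the fold-change is 1 / 2.147 = 0.466.

0.466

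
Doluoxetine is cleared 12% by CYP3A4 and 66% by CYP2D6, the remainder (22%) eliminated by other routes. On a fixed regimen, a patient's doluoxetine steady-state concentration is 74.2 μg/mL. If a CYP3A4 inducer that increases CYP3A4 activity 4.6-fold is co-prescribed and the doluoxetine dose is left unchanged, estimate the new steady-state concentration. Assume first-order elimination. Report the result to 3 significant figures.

51.8 μg/mL

The CYP3A4 pathway (12% of clearance) increases to 4.6× activity: 0.12 × 4.6 = 0.552.
CYP2D6 (66%) and the residual 22% are unaffected.
Relative clearance = 0.552 + 0.66 + 0.22 = 1.432.
Steady-state concentration ∝ 1/CL, so new value = 74.2 / 1.432 = 51.8 μg/mL.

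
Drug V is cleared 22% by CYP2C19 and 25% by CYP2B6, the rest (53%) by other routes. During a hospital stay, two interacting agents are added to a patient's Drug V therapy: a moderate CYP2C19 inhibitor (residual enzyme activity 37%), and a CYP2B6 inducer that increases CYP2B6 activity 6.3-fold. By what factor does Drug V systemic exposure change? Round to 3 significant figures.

CYP2C19: 0.22 × 0.37 = 0.0814
CYP2B6: 0.25 × 6.3 = 1.575
Other: 0.53 (unchanged)
CL_new/CL_old = 0.0814 + 1.575 + 0.53 = 2.1864.
Systemic exposure ∝ 1/CL: fold-change = 1 / 2.1864 = 0.457.

0.457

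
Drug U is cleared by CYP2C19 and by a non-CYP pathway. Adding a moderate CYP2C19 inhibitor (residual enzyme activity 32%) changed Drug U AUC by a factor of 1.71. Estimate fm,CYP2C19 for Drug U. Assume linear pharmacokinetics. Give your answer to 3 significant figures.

0.611

Call the CYP2C19 fraction fm. After the interaction, CL_new/CL_old = fm × 0.32 + (1 − fm).
AUC ratio = 1 / (new CL fraction), so new CL fraction = 1 / 1.71 = 0.5848.
fm × 0.32 + 1 − fm = 0.5848  ⇒  fm × (0.32 − 1) = −0.4152  ⇒  fm = 0.611.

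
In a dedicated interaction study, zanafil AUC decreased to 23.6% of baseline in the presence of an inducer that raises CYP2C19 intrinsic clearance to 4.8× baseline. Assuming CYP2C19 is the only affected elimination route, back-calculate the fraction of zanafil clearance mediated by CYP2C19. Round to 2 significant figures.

Write x for the fraction cleared via CYP2C19. The observed AUC change means clearance rose to 1/0.236 = 4.237 of baseline.
Only the CYP2C19 route changed, so 4.237 = x·4.8 + (1 − x), giving x = 0.85.

0.85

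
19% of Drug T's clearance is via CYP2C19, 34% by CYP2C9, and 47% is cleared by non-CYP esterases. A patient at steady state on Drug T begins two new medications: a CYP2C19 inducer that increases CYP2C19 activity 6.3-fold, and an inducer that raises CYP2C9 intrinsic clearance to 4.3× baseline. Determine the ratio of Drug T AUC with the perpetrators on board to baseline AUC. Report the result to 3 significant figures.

The CYP2C19 pathway (19% of clearance) increases to 6.3× activity: 0.19 × 6.3 = 1.197.
The CYP2C9 pathway (34% of clearance) increases to 4.3× activity: 0.34 × 4.3 = 1.462.
Non-CYP routes (47%) are unchanged.
CL_new/CL_old = 1.197 + 1.462 + 0.47 = 3.129.
Net AUC ratio = 1 / 3.129 = 0.320.

0.320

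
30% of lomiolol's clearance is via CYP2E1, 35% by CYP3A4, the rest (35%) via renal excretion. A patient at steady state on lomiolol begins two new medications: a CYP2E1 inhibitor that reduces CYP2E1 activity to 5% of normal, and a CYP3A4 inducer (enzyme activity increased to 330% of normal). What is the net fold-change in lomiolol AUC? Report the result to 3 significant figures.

The CYP2E1 pathway (30% of clearance) is reduced to 0.05× activity: 0.3 × 0.05 = 0.015.
The CYP3A4 pathway (35% of clearance) rises to 3.3× activity: 0.35 × 3.3 = 1.155.
Non-CYP routes (35%) are unchanged.
New clearance relative to baseline: 0.015 + 1.155 + 0.35 = 1.52.
Net AUC ratio = 1 / 1.52 = 0.658.

0.658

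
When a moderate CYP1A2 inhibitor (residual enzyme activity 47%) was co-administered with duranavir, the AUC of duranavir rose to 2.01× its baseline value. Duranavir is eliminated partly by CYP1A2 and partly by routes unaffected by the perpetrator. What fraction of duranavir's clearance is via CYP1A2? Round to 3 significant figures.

0.948

Call the CYP1A2 fraction fm. After the interaction, CL_new/CL_old = fm × 0.47 + (1 − fm).
AUC ratio = 1 / (new CL fraction), so new CL fraction = 1 / 2.01 = 0.4975.
fm × 0.47 + 1 − fm = 0.4975  ⇒  fm × (0.47 − 1) = −0.5025  ⇒  fm = 0.948.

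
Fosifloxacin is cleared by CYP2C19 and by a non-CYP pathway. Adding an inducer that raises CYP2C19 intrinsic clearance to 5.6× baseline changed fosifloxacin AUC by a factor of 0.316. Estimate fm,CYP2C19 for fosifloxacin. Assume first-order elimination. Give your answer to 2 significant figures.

CL'/CL = 1 / 0.316 = 3.165
5.6·fm + (1 − fm) = 3.165
fm = (3.165 − 1) / (5.6 − 1) = 0.47

0.47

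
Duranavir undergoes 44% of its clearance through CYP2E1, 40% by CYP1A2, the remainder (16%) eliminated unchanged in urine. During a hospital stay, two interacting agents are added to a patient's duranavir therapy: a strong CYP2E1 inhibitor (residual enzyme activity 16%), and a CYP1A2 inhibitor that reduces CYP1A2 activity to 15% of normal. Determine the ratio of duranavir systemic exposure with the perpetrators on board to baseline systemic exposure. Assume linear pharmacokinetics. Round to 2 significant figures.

3.4

The CYP2E1 pathway (44% of clearance) is reduced to 0.16× activity: 0.44 × 0.16 = 0.0704.
The CYP1A2 pathway (40% of clearance) drops to 0.15× activity: 0.4 × 0.15 = 0.06.
The remaining 16% of clearance is unaffected.
CL_new/CL_old = 0.0704 + 0.06 + 0.16 = 0.2904.
Because systemic exposure varies inversely with clearance, the combined effect is 1 / 0.2904 = 3.4.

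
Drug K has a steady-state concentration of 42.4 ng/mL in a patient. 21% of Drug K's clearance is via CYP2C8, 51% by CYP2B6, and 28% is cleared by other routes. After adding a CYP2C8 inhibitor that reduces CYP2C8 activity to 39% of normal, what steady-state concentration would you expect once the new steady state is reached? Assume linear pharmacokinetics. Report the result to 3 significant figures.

CYP2C8: 0.21 × 0.39 = 0.0819
CYP2B6: 0.51 (unchanged)
Other: 0.28 (unchanged)
CL_new/CL_old = 0.0819 + 0.51 + 0.28 = 0.8719.
New steady-state concentration = baseline ÷ relative clearance = 42.4 / 0.8719 = 48.6 ng/mL.

48.6 ng/mL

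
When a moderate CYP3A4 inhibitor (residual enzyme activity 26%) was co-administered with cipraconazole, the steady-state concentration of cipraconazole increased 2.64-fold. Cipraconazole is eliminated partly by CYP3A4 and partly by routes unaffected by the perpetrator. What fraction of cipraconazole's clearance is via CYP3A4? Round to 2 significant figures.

0.84

Let fm be the CYP3A4 fraction. New clearance relative to baseline = fm × 0.26 + (1 − fm).
Steady-state concentration ratio = 1 / (new CL fraction), so new CL fraction = 1 / 2.64 = 0.3788.
fm × 0.26 + 1 − fm = 0.3788  ⇒  fm × (0.26 − 1) = −0.6212  ⇒  fm = 0.84.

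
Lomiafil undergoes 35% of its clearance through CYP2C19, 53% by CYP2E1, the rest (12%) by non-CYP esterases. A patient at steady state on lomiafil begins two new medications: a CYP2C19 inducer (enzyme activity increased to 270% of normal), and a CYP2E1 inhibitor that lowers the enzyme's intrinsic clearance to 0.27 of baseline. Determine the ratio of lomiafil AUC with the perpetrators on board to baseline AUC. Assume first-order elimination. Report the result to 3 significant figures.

0.828

The CYP2C19 pathway (35% of clearance) is boosted to 2.7× activity: 0.35 × 2.7 = 0.945.
The CYP2E1 pathway (53% of clearance) drops to 0.27× activity: 0.53 × 0.27 = 0.1431.
Non-CYP routes (12%) are unchanged.
CL_new/CL_old = 0.945 + 0.1431 + 0.12 = 1.2081.
Because AUC varies inversely with clearance, the combined effect is 1 / 1.2081 = 0.828.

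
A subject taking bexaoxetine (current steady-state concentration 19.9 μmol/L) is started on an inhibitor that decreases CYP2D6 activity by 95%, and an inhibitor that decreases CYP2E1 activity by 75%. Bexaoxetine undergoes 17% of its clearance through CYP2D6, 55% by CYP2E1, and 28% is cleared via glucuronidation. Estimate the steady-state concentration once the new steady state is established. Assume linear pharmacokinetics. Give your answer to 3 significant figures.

The CYP2D6 pathway (17% of clearance) falls to 0.05× activity: 0.17 × 0.05 = 0.0085.
The CYP2E1 pathway (55% of clearance) falls to 0.25× activity: 0.55 × 0.25 = 0.1375.
Non-CYP routes (28%) are unchanged.
Relative clearance = 0.0085 + 0.1375 + 0.28 = 0.426.
Dividing the baseline by the relative clearance: 19.9 / 0.426 = 46.7 μmol/L.

46.7 μmol/L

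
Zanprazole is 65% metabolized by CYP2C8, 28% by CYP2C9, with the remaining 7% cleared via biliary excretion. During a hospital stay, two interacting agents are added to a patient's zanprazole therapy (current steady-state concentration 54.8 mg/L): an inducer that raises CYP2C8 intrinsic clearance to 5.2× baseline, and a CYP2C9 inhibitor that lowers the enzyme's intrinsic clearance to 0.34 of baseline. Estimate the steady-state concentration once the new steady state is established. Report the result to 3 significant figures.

The CYP2C8 pathway (65% of clearance) increases to 5.2× activity: 0.65 × 5.2 = 3.38.
The CYP2C9 pathway (28% of clearance) drops to 0.34× activity: 0.28 × 0.34 = 0.0952.
The remaining 7% of clearance is unaffected.
Relative clearance = 3.38 + 0.0952 + 0.07 = 3.5452.
Steady-state concentration ∝ 1/CL: new value = 54.8 / 3.5452 = 15.5 mg/L.

15.5 mg/L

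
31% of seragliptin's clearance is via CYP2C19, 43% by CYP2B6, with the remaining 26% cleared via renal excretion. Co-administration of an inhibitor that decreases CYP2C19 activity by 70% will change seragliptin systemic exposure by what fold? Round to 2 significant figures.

1.3

CYP2C19: 0.31 × 0.3 = 0.093
CYP2B6: 0.43 (unchanged)
Other: 0.26 (unchanged)
CL_new/CL_old = 0.093 + 0.43 + 0.26 = 0.783.
Systemic exposure ratio = CL_old/CL_new = 1 / 0.783 = 1.3.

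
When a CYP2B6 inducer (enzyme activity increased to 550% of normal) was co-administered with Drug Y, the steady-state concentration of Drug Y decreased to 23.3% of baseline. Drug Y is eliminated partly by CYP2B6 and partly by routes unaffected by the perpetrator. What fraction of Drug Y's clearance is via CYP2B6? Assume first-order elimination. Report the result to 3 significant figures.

CL'/CL = 1 / 0.233 = 4.292
5.5·fm + (1 − fm) = 4.292
fm = (4.292 − 1) / (5.5 − 1) = 0.732

0.732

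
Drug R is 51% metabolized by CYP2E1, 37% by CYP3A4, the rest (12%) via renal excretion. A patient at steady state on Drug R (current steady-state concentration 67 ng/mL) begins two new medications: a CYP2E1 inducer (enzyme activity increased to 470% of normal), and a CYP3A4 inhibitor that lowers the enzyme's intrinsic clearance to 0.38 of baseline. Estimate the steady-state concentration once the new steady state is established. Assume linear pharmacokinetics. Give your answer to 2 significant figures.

25 ng/mL

CYP2E1: 0.51 × 4.7 = 2.397
CYP3A4: 0.37 × 0.38 = 0.1406
Other: 0.12 (unchanged)
CL_new/CL_old = 2.397 + 0.1406 + 0.12 = 2.6576.
Steady-state concentration ∝ 1/CL: new value = 67 / 2.6576 = 25 ng/mL.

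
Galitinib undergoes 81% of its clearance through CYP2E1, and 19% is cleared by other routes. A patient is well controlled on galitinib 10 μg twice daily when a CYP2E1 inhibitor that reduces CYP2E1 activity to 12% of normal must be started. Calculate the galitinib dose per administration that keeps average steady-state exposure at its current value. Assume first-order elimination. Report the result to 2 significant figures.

The CYP2E1 pathway (81% of clearance) is reduced to 0.12× activity: 0.81 × 0.12 = 0.0972.
Non-CYP routes (19%) are unchanged.
New clearance relative to baseline: 0.0972 + 0.19 = 0.2872.
Css,avg = (dose rate)/CL, so holding Css fixed requires dose ∝ CL: 10 × 0.2872 = 2.9 μg.

2.9 μg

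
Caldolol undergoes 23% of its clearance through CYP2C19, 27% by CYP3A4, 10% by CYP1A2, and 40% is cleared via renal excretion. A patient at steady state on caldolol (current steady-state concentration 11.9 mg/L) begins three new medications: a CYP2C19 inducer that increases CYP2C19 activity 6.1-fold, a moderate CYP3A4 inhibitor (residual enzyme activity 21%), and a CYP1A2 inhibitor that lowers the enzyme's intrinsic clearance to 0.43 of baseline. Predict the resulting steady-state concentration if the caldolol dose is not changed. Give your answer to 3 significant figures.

6.25 mg/L

The CYP2C19 pathway (23% of clearance) increases to 6.1× activity: 0.23 × 6.1 = 1.403.
The CYP3A4 pathway (27% of clearance) drops to 0.21× activity: 0.27 × 0.21 = 0.0567.
The CYP1A2 pathway (10% of clearance) drops to 0.43× activity: 0.1 × 0.43 = 0.043.
The remaining 40% of clearance is unaffected.
CL_new/CL_old = 1.403 + 0.0567 + 0.043 + 0.4 = 1.9027.
New steady-state concentration = 11.9 / 1.9027 = 6.25 mg/L (concentration scales inversely with clearance).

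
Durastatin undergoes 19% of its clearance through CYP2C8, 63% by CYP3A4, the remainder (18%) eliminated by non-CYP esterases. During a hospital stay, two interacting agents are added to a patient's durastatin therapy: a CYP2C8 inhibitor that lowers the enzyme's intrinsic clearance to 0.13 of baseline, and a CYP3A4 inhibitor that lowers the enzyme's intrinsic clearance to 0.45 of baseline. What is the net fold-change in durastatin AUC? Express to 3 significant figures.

2.05

CYP2C8: 0.19 × 0.13 = 0.0247
CYP3A4: 0.63 × 0.45 = 0.2835
Other: 0.18 (unchanged)
CL_new/CL_old = 0.0247 + 0.2835 + 0.18 = 0.4882.
AUC ∝ 1/CL: fold-change = 1 / 0.4882 = 2.05.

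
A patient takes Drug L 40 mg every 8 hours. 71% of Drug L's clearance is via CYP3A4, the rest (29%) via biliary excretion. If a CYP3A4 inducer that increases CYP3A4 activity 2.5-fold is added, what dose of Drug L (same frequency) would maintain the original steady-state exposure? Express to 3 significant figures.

The CYP3A4 pathway (71% of clearance) is boosted to 2.5× activity: 0.71 × 2.5 = 1.775.
Non-CYP routes (29%) are unchanged.
CL_new/CL_old = 1.775 + 0.29 = 2.065.
Css,avg = (dose rate)/CL, so holding Css fixed requires dose ∝ CL: 40 × 2.065 = 82.6 mg.

82.6 mg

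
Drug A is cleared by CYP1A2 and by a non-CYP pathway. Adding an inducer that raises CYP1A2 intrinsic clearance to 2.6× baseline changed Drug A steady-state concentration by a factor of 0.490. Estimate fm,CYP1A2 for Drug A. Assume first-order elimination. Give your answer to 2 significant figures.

CL'/CL = 1 / 0.490 = 2.041
2.6·fm + (1 − fm) = 2.041
fm = (2.041 − 1) / (2.6 − 1) = 0.65

0.65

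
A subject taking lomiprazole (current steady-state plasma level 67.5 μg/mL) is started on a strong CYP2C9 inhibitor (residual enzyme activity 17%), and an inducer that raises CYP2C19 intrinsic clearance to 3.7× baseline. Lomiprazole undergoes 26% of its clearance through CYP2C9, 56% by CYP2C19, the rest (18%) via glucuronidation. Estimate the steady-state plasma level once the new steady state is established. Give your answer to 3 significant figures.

29.4 μg/mL

The CYP2C9 pathway (26% of clearance) is reduced to 0.17× activity: 0.26 × 0.17 = 0.0442.
The CYP2C19 pathway (56% of clearance) increases to 3.7× activity: 0.56 × 3.7 = 2.072.
The remaining 18% of clearance is unaffected.
CL_new/CL_old = 0.0442 + 2.072 + 0.18 = 2.2962.
Dividing the baseline by the relative clearance: 67.5 / 2.2962 = 29.4 μg/mL.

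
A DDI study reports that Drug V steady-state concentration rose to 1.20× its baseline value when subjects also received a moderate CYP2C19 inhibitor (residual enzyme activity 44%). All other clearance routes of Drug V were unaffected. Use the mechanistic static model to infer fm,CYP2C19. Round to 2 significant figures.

0.30

CL'/CL = 1 / 1.20 = 0.8333
0.44·fm + (1 − fm) = 0.8333
fm = (0.8333 − 1) / (0.44 − 1) = 0.30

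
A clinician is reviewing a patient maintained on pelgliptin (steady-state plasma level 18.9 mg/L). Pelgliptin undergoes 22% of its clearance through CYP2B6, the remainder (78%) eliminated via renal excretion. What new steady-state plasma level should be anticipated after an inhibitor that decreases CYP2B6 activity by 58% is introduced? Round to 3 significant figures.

The CYP2B6 pathway (22% of clearance) falls to 0.42× activity: 0.22 × 0.42 = 0.0924.
Non-CYP routes (78%) are unchanged.
New clearance relative to baseline: 0.0924 + 0.78 = 0.8724.
New steady-state plasma level = baseline ÷ relative clearance = 18.9 / 0.8724 = 21.7 mg/L.

21.7 mg/L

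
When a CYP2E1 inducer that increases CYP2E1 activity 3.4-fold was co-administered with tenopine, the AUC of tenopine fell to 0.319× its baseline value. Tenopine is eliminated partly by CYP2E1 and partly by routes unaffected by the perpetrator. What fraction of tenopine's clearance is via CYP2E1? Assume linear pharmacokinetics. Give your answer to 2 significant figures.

0.89

Let x = fm,CYP2E1. Because AUC ∝ 1/CL, relative clearance rose to 1/0.319 = 3.135.
Only the CYP2E1 route changed, so 3.135 = x·3.4 + (1 − x), giving x = 0.89.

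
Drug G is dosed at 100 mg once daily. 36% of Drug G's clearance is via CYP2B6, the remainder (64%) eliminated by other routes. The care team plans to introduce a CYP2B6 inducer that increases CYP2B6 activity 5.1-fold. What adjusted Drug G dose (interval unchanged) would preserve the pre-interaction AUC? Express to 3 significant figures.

248 mg

CYP2B6: 0.36 × 5.1 = 1.836
Other: 0.64 (unchanged)
New clearance relative to baseline: 1.836 + 0.64 = 2.476.
Exposure is unchanged when dose changes in proportion to clearance. New dose = 100 mg × 2.476 = 248 mg.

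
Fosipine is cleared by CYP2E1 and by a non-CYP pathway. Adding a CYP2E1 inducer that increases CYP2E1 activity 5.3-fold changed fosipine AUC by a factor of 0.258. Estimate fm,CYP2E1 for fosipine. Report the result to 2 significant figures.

Let x = fm,CYP2E1. Because AUC ∝ 1/CL, relative clearance rose to 1/0.258 = 3.876.
Only the CYP2E1 route changed, so 3.876 = x·5.3 + (1 − x), giving x = 0.67.

0.67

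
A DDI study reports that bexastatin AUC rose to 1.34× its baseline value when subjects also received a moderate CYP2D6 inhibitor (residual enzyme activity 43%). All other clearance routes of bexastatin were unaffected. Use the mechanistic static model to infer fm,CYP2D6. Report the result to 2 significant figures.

0.45

Let x = fm,CYP2D6. Because AUC ∝ 1/CL, relative clearance fell to 1/1.34 = 0.7463.
Setting x·0.43 + (1 − x) = 0.7463 and solving: x = (0.7463 − 1)/(0.43 − 1) = 0.45.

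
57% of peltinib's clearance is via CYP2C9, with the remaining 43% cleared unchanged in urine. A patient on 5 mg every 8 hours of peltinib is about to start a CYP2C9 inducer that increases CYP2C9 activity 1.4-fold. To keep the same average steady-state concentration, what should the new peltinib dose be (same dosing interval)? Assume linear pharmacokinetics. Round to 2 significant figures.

6.1 mg

CYP2C9: 0.57 × 1.4 = 0.798
Other: 0.43 (unchanged)
Relative clearance = 0.798 + 0.43 = 1.228.
To maintain the same steady-state level, dose must scale with clearance: new dose = 5 × 1.228 = 6.1 mg.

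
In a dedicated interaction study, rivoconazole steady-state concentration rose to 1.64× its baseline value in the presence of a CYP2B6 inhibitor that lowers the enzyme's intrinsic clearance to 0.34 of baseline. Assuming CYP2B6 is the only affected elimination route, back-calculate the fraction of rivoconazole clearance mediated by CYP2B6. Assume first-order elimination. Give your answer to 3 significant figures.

0.591

Let x = fm,CYP2B6. Because steady-state concentration ∝ 1/CL, relative clearance fell to 1/1.64 = 0.6098.
Setting x·0.34 + (1 − x) = 0.6098 and solving: x = (0.6098 − 1)/(0.34 − 1) = 0.591.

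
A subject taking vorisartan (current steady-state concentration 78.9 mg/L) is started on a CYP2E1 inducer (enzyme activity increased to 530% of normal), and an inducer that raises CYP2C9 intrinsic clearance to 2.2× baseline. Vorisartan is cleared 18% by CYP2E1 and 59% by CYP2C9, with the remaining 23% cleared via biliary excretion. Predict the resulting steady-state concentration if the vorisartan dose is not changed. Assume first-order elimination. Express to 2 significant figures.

The CYP2E1 pathway (18% of clearance) is boosted to 5.3× activity: 0.18 × 5.3 = 0.954.
The CYP2C9 pathway (59% of clearance) is boosted to 2.2× activity: 0.59 × 2.2 = 1.298.
Non-CYP routes (23%) are unchanged.
CL_new/CL_old = 0.954 + 1.298 + 0.23 = 2.482.
Steady-state concentration ∝ 1/CL: new value = 78.9 / 2.482 = 32 mg/L.

32 mg/L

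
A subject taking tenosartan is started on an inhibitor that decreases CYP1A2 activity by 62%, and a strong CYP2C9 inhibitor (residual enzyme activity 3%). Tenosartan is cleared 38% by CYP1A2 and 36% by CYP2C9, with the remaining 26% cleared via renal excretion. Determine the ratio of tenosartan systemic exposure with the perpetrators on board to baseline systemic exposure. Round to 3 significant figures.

The CYP1A2 pathway (38% of clearance) falls to 0.38× activity: 0.38 × 0.38 = 0.1444.
The CYP2C9 pathway (36% of clearance) falls to 0.03× activity: 0.36 × 0.03 = 0.0108.
Non-CYP routes (26%) are unchanged.
Relative clearance = 0.1444 + 0.0108 + 0.26 = 0.4152.
Net systemic exposure ratio = 1 / 0.4152 = 2.41.

2.41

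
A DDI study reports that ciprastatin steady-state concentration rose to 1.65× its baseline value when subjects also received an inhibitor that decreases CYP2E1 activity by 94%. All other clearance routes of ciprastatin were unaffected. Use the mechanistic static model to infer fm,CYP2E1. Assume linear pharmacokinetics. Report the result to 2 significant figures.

0.42

Let fm be the CYP2E1 fraction. New clearance relative to baseline = fm × 0.06 + (1 − fm).
Steady-state concentration ratio = 1 / (new CL fraction), so new CL fraction = 1 / 1.65 = 0.6061.
fm × 0.06 + 1 − fm = 0.6061  ⇒  fm × (0.06 − 1) = −0.3939  ⇒  fm = 0.42.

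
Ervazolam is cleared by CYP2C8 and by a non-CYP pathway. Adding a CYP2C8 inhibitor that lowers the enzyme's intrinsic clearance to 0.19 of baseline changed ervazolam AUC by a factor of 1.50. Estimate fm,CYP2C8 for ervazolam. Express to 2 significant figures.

Write x for the fraction cleared via CYP2C8. The observed AUC change means clearance fell to 1/1.50 = 0.6667 of baseline.
Setting x·0.19 + (1 − x) = 0.6667 and solving: x = (0.6667 − 1)/(0.19 − 1) = 0.41.

0.41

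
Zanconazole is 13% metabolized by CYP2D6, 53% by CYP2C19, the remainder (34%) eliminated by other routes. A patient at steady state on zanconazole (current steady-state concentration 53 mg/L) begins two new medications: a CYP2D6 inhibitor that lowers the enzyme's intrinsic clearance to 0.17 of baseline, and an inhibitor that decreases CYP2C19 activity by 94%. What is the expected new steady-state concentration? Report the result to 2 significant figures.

1.3 × 10² mg/L

CYP2D6: 0.13 × 0.17 = 0.0221
CYP2C19: 0.53 × 0.06 = 0.0318
Other: 0.34 (unchanged)
CL_new/CL_old = 0.0221 + 0.0318 + 0.34 = 0.3939.
Steady-state concentration ∝ 1/CL: new value = 53 / 0.3939 = 1.3 × 10² mg/L.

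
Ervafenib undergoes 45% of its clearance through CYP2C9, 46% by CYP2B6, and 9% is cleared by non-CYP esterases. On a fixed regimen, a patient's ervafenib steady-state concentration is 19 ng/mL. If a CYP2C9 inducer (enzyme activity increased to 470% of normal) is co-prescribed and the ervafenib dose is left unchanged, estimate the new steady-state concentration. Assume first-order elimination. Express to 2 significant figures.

The CYP2C9 pathway (45% of clearance) rises to 4.7× activity: 0.45 × 4.7 = 2.115.
CYP2B6 (46%) and the residual 9% are unaffected.
New clearance relative to baseline: 2.115 + 0.46 + 0.09 = 2.665.
New steady-state concentration = baseline ÷ relative clearance = 19 / 2.665 = 7.1 ng/mL.

7.1 ng/mL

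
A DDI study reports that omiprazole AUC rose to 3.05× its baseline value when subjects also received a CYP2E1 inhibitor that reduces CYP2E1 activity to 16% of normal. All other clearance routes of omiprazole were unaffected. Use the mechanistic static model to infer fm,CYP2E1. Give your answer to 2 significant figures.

0.80

Call the CYP2E1 fraction fm. After the interaction, CL_new/CL_old = fm × 0.16 + (1 − fm).
AUC ratio = 1 / (new CL fraction), so new CL fraction = 1 / 3.05 = 0.3279.
fm × 0.16 + 1 − fm = 0.3279  ⇒  fm × (0.16 − 1) = −0.6721  ⇒  fm = 0.80.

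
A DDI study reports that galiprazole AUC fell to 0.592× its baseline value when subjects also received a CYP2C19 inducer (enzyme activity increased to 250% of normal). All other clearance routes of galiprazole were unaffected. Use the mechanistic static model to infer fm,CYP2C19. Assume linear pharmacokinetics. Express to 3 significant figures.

CL'/CL = 1 / 0.592 = 1.689
2.5·fm + (1 − fm) = 1.689
fm = (1.689 − 1) / (2.5 − 1) = 0.459

0.459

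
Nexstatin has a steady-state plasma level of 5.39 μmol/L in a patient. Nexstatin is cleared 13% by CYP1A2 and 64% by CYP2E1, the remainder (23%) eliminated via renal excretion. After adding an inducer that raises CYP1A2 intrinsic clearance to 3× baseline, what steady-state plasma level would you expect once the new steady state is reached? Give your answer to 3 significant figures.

4.28 μmol/L

The CYP1A2 pathway (13% of clearance) is boosted to 3× activity: 0.13 × 3 = 0.39.
CYP2E1 (64%) and the residual 23% are unaffected.
CL_new/CL_old = 0.39 + 0.64 + 0.23 = 1.26.
New steady-state plasma level = baseline ÷ relative clearance = 5.39 / 1.26 = 4.28 μmol/L.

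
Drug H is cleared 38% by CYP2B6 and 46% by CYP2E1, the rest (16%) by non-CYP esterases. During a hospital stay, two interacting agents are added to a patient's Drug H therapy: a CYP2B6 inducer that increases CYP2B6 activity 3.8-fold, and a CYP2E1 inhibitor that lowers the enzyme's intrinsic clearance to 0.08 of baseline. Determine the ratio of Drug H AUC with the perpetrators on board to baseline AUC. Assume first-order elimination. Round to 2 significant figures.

The CYP2B6 pathway (38% of clearance) rises to 3.8× activity: 0.38 × 3.8 = 1.444.
The CYP2E1 pathway (46% of clearance) falls to 0.08× activity: 0.46 × 0.08 = 0.0368.
The remaining 16% of clearance is unaffected.
Relative clearance = 1.444 + 0.0368 + 0.16 = 1.6408.
Because AUC varies inversely with clearance, the combined effect is 1 / 1.6408 = 0.61.

0.61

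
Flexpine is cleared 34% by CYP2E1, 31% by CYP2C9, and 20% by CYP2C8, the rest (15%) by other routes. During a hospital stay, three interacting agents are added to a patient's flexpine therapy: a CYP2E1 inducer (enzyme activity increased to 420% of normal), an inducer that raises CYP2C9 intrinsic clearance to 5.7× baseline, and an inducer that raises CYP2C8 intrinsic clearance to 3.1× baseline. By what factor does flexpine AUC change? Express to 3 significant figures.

0.252

The CYP2E1 pathway (34% of clearance) increases to 4.2× activity: 0.34 × 4.2 = 1.428.
The CYP2C9 pathway (31% of clearance) increases to 5.7× activity: 0.31 × 5.7 = 1.767.
The CYP2C8 pathway (20% of clearance) rises to 3.1× activity: 0.2 × 3.1 = 0.62.
The remaining 15% of clearance is unaffected.
Relative clearance = 1.428 + 1.767 + 0.62 + 0.15 = 3.965.
AUC ∝ 1/CL: fold-change = 1 / 3.965 = 0.252.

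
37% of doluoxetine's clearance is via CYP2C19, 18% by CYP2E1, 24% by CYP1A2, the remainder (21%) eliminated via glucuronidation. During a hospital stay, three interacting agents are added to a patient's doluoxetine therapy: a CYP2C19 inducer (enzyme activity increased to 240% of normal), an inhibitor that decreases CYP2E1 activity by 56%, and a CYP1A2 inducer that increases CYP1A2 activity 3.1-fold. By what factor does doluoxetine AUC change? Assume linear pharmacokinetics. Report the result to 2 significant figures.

0.52

The CYP2C19 pathway (37% of clearance) increases to 2.4× activity: 0.37 × 2.4 = 0.888.
The CYP2E1 pathway (18% of clearance) falls to 0.44× activity: 0.18 × 0.44 = 0.0792.
The CYP1A2 pathway (24% of clearance) rises to 3.1× activity: 0.24 × 3.1 = 0.744.
Non-CYP routes (21%) are unchanged.
New clearance relative to baseline: 0.888 + 0.0792 + 0.744 + 0.21 = 1.9212.
AUC ∝ 1/CL: fold-change = 1 / 1.9212 = 0.52.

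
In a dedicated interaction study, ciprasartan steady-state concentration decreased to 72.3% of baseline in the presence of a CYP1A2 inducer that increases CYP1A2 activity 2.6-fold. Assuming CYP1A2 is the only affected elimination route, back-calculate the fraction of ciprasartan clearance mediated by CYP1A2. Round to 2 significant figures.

Call the CYP1A2 fraction fm. After the interaction, CL_new/CL_old = fm × 2.6 + (1 − fm).
Steady-state concentration ratio = 1 / (new CL fraction), so new CL fraction = 1 / 0.723 = 1.383.
fm × 2.6 + 1 − fm = 1.383  ⇒  fm × (2.6 − 1) = 0.3831  ⇒  fm = 0.24.

0.24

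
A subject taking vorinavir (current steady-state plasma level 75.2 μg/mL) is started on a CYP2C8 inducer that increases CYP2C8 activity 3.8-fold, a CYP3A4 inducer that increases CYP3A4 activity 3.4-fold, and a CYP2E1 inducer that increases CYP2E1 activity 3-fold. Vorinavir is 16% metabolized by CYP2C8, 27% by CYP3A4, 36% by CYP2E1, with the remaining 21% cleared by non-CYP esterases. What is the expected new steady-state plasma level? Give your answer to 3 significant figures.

26.7 μg/mL

CYP2C8: 0.16 × 3.8 = 0.608
CYP3A4: 0.27 × 3.4 = 0.918
CYP2E1: 0.36 × 3 = 1.08
Other: 0.21 (unchanged)
New clearance relative to baseline: 0.608 + 0.918 + 1.08 + 0.21 = 2.816.
New steady-state plasma level = 75.2 / 2.816 = 26.7 μg/mL (concentration scales inversely with clearance).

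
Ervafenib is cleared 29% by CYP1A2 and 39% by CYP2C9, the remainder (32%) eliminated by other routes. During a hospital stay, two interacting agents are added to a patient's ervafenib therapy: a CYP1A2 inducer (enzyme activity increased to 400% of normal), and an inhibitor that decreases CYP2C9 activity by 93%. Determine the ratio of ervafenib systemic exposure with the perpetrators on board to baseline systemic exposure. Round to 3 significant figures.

The CYP1A2 pathway (29% of clearance) is boosted to 4× activity: 0.29 × 4 = 1.16.
The CYP2C9 pathway (39% of clearance) falls to 0.07× activity: 0.39 × 0.07 = 0.0273.
The remaining 32% of clearance is unaffected.
New clearance relative to baseline: 1.16 + 0.0273 + 0.32 = 1.5073.
Net systemic exposure ratio = 1 / 1.5073 = 0.663.

0.663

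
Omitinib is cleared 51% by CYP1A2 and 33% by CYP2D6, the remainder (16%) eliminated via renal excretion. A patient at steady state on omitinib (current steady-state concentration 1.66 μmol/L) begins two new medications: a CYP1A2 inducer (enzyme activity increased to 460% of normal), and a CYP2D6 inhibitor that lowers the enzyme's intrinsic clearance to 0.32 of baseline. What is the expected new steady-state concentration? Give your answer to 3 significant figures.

0.636 μmol/L

The CYP1A2 pathway (51% of clearance) rises to 4.6× activity: 0.51 × 4.6 = 2.346.
The CYP2D6 pathway (33% of clearance) falls to 0.32× activity: 0.33 × 0.32 = 0.1056.
Non-CYP routes (16%) are unchanged.
Relative clearance = 2.346 + 0.1056 + 0.16 = 2.6116.
New steady-state concentration = 1.66 / 2.6116 = 0.636 μmol/L (concentration scales inversely with clearance).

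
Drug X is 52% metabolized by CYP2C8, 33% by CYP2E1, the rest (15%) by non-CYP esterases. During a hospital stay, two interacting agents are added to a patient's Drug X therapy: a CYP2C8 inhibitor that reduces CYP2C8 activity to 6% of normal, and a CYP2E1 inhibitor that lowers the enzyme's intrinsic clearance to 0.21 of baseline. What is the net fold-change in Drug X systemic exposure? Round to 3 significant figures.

3.99

The CYP2C8 pathway (52% of clearance) falls to 0.06× activity: 0.52 × 0.06 = 0.0312.
The CYP2E1 pathway (33% of clearance) falls to 0.21× activity: 0.33 × 0.21 = 0.0693.
The remaining 15% of clearance is unaffected.
Relative clearance = 0.0312 + 0.0693 + 0.15 = 0.2505.
Systemic exposure ∝ 1/CL: fold-change = 1 / 0.2505 = 3.99.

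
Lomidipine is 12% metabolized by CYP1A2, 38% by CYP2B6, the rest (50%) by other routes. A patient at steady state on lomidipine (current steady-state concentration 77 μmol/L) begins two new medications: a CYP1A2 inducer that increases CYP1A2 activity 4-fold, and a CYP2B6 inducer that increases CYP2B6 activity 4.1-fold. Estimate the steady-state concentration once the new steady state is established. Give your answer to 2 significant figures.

30 μmol/L

The CYP1A2 pathway (12% of clearance) is boosted to 4× activity: 0.12 × 4 = 0.48.
The CYP2B6 pathway (38% of clearance) is boosted to 4.1× activity: 0.38 × 4.1 = 1.558.
Non-CYP routes (50%) are unchanged.
Relative clearance = 0.48 + 1.558 + 0.5 = 2.538.
Steady-state concentration ∝ 1/CL: new value = 77 / 2.538 = 30 μmol/L.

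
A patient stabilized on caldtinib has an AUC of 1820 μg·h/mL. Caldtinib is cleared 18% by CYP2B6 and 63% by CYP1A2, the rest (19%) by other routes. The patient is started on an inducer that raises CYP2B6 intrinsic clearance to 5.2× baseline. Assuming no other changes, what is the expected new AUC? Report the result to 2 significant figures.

1.0 × 10³ μg·h/mL

CYP2B6: 0.18 × 5.2 = 0.936
CYP1A2: 0.63 (unchanged)
Other: 0.19 (unchanged)
New clearance relative to baseline: 0.936 + 0.63 + 0.19 = 1.756.
New AUC = baseline ÷ relative clearance = 1820 / 1.756 = 1.0 × 10³ μg·h/mL.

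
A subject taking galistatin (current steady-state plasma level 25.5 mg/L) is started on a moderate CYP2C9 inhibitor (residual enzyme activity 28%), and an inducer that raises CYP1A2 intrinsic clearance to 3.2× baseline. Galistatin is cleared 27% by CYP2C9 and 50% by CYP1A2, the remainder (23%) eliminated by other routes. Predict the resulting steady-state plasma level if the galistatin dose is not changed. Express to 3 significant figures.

CYP2C9: 0.27 × 0.28 = 0.0756
CYP1A2: 0.5 × 3.2 = 1.6
Other: 0.23 (unchanged)
CL_new/CL_old = 0.0756 + 1.6 + 0.23 = 1.9056.
New steady-state plasma level = 25.5 / 1.9056 = 13.4 mg/L (concentration scales inversely with clearance).

13.4 mg/L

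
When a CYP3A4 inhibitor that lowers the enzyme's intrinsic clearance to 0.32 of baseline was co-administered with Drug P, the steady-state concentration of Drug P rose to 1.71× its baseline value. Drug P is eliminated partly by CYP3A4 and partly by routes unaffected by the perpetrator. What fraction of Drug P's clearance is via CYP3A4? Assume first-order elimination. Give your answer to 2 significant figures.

Write x for the fraction cleared via CYP3A4. The observed steady-state concentration change means clearance fell to 1/1.71 = 0.5848 of baseline.
Only the CYP3A4 route changed, so 0.5848 = x·0.32 + (1 − x), giving x = 0.61.

0.61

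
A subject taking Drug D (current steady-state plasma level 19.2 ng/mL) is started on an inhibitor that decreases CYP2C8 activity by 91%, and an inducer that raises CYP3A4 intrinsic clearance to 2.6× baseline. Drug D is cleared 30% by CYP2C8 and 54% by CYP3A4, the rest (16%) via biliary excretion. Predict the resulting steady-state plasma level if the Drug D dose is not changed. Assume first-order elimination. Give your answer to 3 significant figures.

12.1 ng/mL

The CYP2C8 pathway (30% of clearance) is reduced to 0.09× activity: 0.3 × 0.09 = 0.027.
The CYP3A4 pathway (54% of clearance) increases to 2.6× activity: 0.54 × 2.6 = 1.404.
Non-CYP routes (16%) are unchanged.
CL_new/CL_old = 0.027 + 1.404 + 0.16 = 1.591.
Steady-state plasma level ∝ 1/CL: new value = 19.2 / 1.591 = 12.1 ng/mL.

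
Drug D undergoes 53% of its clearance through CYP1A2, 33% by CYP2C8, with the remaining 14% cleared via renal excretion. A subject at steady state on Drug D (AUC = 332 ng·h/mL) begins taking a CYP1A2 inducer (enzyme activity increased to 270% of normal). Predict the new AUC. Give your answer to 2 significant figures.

1.7 × 10² ng·h/mL

CYP1A2: 0.53 × 2.7 = 1.431
CYP2C8: 0.33 (unchanged)
Other: 0.14 (unchanged)
CL_new/CL_old = 1.431 + 0.33 + 0.14 = 1.901.
AUC ∝ 1/CL, so new value = 332 / 1.901 = 1.7 × 10² ng·h/mL.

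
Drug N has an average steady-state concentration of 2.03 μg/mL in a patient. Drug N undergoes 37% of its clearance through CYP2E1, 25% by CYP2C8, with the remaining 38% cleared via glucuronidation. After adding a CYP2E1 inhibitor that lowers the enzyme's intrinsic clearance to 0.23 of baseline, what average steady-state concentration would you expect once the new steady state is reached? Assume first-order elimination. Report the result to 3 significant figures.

2.84 μg/mL

The CYP2E1 pathway (37% of clearance) falls to 0.23× activity: 0.37 × 0.23 = 0.0851.
CYP2C8 (25%) and the residual 38% are unaffected.
New clearance relative to baseline: 0.0851 + 0.25 + 0.38 = 0.7151.
With dosing unchanged, average steady-state concentration scales as 1/CL: 2.03 / 0.7151 = 2.84 μg/mL.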